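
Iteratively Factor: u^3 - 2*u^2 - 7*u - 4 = (u + 1)*(u^2 - 3*u - 4) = (u + 1)^2*(u - 4)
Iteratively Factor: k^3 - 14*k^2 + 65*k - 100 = (k - 5)*(k^2 - 9*k + 20) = (k - 5)*(k - 4)*(k - 5)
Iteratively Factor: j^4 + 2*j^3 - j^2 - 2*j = (j + 1)*(j^3 + j^2 - 2*j) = (j + 1)*(j + 2)*(j^2 - j) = (j - 1)*(j + 1)*(j + 2)*(j)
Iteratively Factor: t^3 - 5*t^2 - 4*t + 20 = (t - 5)*(t^2 - 4) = (t - 5)*(t + 2)*(t - 2)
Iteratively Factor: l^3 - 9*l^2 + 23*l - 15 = (l - 3)*(l^2 - 6*l + 5) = (l - 5)*(l - 3)*(l - 1)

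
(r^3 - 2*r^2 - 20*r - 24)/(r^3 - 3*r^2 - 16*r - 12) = (r + 2)/(r + 1)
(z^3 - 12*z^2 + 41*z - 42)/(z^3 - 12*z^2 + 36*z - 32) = (z^2 - 10*z + 21)/(z^2 - 10*z + 16)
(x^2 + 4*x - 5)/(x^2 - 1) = (x + 5)/(x + 1)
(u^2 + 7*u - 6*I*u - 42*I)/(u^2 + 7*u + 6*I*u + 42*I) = (u - 6*I)/(u + 6*I)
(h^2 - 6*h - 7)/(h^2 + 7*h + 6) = (h - 7)/(h + 6)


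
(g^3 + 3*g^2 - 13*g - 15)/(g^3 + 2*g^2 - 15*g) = (g + 1)/g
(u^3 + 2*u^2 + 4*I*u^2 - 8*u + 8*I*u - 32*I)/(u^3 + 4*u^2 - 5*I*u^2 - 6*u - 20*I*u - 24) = (u^2 + u*(-2 + 4*I) - 8*I)/(u^2 - 5*I*u - 6)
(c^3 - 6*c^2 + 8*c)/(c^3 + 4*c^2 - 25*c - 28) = c*(c - 2)/(c^2 + 8*c + 7)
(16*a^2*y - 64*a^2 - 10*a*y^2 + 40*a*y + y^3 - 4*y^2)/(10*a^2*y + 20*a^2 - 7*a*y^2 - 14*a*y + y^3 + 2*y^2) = (-8*a*y + 32*a + y^2 - 4*y)/(-5*a*y - 10*a + y^2 + 2*y)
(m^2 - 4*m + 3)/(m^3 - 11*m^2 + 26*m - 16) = (m - 3)/(m^2 - 10*m + 16)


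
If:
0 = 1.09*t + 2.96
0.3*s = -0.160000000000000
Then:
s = -0.53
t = -2.72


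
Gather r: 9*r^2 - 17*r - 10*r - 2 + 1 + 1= 9*r^2 - 27*r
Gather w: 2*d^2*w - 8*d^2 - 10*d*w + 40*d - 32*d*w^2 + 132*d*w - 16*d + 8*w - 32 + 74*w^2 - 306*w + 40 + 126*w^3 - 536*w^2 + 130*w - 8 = -8*d^2 + 24*d + 126*w^3 + w^2*(-32*d - 462) + w*(2*d^2 + 122*d - 168)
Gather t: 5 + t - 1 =t + 4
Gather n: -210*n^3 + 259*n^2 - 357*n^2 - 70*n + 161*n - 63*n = -210*n^3 - 98*n^2 + 28*n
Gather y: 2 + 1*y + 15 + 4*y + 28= 5*y + 45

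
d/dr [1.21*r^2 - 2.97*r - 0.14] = 2.42*r - 2.97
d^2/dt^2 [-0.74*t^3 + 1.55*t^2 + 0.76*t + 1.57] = 3.1 - 4.44*t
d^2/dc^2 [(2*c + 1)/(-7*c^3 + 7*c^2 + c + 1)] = 4*(-147*c^5 + 140*c^3 - 105*c^2 + 4)/(343*c^9 - 1029*c^8 + 882*c^7 - 196*c^6 + 168*c^5 - 126*c^4 - 22*c^3 - 24*c^2 - 3*c - 1)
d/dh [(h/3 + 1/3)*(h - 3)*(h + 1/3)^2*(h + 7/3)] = 5*h^4/3 + 4*h^3/3 - 22*h^2/3 - 652*h/81 - 149/81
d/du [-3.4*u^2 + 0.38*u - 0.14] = 0.38 - 6.8*u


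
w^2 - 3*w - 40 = (w - 8)*(w + 5)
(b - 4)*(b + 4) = b^2 - 16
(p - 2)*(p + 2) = p^2 - 4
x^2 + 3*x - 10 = (x - 2)*(x + 5)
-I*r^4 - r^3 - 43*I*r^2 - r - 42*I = (r - 7*I)*(r - I)*(r + 6*I)*(-I*r + 1)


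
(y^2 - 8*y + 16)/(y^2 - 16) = (y - 4)/(y + 4)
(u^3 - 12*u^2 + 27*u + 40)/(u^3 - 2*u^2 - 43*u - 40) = (u - 5)/(u + 5)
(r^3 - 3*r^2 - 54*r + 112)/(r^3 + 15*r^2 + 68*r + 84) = (r^2 - 10*r + 16)/(r^2 + 8*r + 12)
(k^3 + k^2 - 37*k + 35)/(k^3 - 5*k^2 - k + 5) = (k + 7)/(k + 1)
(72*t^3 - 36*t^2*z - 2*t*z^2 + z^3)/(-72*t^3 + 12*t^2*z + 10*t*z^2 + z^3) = (-6*t + z)/(6*t + z)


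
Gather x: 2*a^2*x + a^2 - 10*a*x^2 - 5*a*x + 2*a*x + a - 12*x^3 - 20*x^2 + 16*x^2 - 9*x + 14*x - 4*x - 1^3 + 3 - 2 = a^2 + a - 12*x^3 + x^2*(-10*a - 4) + x*(2*a^2 - 3*a + 1)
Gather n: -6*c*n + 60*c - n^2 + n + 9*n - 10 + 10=60*c - n^2 + n*(10 - 6*c)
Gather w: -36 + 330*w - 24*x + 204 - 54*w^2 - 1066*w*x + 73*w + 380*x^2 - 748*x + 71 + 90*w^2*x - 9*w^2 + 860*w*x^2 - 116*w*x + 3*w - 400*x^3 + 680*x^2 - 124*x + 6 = w^2*(90*x - 63) + w*(860*x^2 - 1182*x + 406) - 400*x^3 + 1060*x^2 - 896*x + 245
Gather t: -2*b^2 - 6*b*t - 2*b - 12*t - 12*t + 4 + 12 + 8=-2*b^2 - 2*b + t*(-6*b - 24) + 24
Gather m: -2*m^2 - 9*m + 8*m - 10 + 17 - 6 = -2*m^2 - m + 1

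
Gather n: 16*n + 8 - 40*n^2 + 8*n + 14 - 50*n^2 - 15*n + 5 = -90*n^2 + 9*n + 27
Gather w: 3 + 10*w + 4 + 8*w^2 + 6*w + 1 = 8*w^2 + 16*w + 8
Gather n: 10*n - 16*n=-6*n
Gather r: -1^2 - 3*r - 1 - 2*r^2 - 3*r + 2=-2*r^2 - 6*r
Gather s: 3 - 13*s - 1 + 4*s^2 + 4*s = 4*s^2 - 9*s + 2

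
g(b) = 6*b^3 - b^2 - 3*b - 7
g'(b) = 18*b^2 - 2*b - 3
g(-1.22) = -15.72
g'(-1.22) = 26.23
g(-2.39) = -87.45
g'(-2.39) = 104.60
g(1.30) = 0.59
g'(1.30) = 24.82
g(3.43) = 213.07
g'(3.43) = 201.91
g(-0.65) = -7.12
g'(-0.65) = 5.90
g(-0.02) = -6.94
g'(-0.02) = -2.95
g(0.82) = -6.82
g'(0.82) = 7.46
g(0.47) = -8.01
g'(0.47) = 0.04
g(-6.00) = -1321.00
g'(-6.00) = 657.00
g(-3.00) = -169.00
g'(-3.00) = 165.00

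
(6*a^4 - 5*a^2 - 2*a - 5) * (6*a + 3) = 36*a^5 + 18*a^4 - 30*a^3 - 27*a^2 - 36*a - 15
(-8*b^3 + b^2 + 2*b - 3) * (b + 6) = -8*b^4 - 47*b^3 + 8*b^2 + 9*b - 18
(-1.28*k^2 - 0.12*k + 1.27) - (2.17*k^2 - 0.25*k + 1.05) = -3.45*k^2 + 0.13*k + 0.22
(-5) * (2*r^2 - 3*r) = -10*r^2 + 15*r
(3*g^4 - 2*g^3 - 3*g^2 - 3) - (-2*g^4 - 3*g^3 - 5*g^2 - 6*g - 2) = 5*g^4 + g^3 + 2*g^2 + 6*g - 1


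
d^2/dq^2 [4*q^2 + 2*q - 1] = 8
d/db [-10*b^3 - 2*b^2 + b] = -30*b^2 - 4*b + 1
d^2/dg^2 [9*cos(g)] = -9*cos(g)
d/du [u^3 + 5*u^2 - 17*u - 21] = 3*u^2 + 10*u - 17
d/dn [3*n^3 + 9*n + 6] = 9*n^2 + 9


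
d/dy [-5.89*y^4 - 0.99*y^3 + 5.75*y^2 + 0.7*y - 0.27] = -23.56*y^3 - 2.97*y^2 + 11.5*y + 0.7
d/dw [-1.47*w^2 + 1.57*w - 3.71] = 1.57 - 2.94*w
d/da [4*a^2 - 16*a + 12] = 8*a - 16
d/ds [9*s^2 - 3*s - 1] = 18*s - 3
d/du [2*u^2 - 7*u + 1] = 4*u - 7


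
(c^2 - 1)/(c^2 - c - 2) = (c - 1)/(c - 2)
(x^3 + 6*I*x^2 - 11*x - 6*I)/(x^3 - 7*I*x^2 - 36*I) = (x^2 + 4*I*x - 3)/(x^2 - 9*I*x - 18)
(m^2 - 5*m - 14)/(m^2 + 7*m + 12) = (m^2 - 5*m - 14)/(m^2 + 7*m + 12)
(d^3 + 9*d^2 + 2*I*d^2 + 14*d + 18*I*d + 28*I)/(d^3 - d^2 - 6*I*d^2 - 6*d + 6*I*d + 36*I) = (d^2 + d*(7 + 2*I) + 14*I)/(d^2 + d*(-3 - 6*I) + 18*I)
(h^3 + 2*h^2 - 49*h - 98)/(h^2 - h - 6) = (h^2 - 49)/(h - 3)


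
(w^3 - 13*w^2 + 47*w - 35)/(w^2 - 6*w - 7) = (w^2 - 6*w + 5)/(w + 1)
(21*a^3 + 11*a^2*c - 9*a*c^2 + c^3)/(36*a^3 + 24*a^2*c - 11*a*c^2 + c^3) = (21*a^2 - 10*a*c + c^2)/(36*a^2 - 12*a*c + c^2)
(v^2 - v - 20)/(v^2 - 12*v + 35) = (v + 4)/(v - 7)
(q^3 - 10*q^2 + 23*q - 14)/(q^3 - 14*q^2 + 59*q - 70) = (q - 1)/(q - 5)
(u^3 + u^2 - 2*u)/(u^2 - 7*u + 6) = u*(u + 2)/(u - 6)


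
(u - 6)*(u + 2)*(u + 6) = u^3 + 2*u^2 - 36*u - 72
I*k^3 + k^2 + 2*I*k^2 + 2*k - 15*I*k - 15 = (k - 3)*(k + 5)*(I*k + 1)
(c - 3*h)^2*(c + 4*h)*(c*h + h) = c^4*h - 2*c^3*h^2 + c^3*h - 15*c^2*h^3 - 2*c^2*h^2 + 36*c*h^4 - 15*c*h^3 + 36*h^4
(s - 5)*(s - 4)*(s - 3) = s^3 - 12*s^2 + 47*s - 60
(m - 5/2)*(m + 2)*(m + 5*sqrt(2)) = m^3 - m^2/2 + 5*sqrt(2)*m^2 - 5*m - 5*sqrt(2)*m/2 - 25*sqrt(2)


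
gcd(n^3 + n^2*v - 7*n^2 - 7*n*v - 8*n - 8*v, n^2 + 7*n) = 1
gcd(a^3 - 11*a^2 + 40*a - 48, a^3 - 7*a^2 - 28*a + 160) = a - 4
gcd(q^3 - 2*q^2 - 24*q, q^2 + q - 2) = 1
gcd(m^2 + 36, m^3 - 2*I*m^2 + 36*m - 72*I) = m^2 + 36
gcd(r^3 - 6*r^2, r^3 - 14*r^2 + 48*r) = r^2 - 6*r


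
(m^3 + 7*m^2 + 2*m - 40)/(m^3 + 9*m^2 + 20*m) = (m - 2)/m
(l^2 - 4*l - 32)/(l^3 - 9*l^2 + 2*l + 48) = (l + 4)/(l^2 - l - 6)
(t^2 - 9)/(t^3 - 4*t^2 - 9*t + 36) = 1/(t - 4)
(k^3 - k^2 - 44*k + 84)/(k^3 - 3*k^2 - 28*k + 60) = (k + 7)/(k + 5)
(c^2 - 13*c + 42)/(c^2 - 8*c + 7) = (c - 6)/(c - 1)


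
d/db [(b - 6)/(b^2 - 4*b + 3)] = (b^2 - 4*b - 2*(b - 6)*(b - 2) + 3)/(b^2 - 4*b + 3)^2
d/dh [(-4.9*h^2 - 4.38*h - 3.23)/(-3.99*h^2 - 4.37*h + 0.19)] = (3.93680000000001*h^2 - 27.6374*h - 14.9473)/(15.9201*h^4 + 34.8726*h^3 + 17.5807*h^2 - 1.6606*h + 0.0361)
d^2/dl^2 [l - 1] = 0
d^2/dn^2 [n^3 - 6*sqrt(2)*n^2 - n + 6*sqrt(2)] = 6*n - 12*sqrt(2)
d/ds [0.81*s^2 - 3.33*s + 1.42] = 1.62*s - 3.33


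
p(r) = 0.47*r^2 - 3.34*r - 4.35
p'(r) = 0.94*r - 3.34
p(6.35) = -6.61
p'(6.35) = 2.63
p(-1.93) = 3.85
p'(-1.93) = -5.15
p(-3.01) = 9.96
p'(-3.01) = -6.17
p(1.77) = -8.79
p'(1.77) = -1.68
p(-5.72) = 30.13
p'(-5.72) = -8.72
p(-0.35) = -3.12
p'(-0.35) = -3.67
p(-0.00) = -4.35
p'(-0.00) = -3.34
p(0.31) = -5.34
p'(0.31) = -3.05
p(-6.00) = 32.61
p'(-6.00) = -8.98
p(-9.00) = 63.78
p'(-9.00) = -11.80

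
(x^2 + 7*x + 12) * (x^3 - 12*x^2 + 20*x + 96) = x^5 - 5*x^4 - 52*x^3 + 92*x^2 + 912*x + 1152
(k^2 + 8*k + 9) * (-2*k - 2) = -2*k^3 - 18*k^2 - 34*k - 18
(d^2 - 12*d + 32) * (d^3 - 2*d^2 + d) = d^5 - 14*d^4 + 57*d^3 - 76*d^2 + 32*d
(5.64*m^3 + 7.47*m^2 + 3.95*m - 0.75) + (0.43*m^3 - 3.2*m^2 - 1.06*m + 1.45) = 6.07*m^3 + 4.27*m^2 + 2.89*m + 0.7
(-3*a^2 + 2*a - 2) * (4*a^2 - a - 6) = -12*a^4 + 11*a^3 + 8*a^2 - 10*a + 12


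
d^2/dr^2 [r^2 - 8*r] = 2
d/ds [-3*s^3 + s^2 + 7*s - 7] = -9*s^2 + 2*s + 7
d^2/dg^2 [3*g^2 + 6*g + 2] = 6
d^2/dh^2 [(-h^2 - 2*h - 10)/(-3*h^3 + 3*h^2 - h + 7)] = 2*(9*h^6 + 54*h^5 + 477*h^4 - 558*h^3 + 549*h^2 + 414*h - 137)/(27*h^9 - 81*h^8 + 108*h^7 - 270*h^6 + 414*h^5 - 324*h^4 + 568*h^3 - 462*h^2 + 147*h - 343)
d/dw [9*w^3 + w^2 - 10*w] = 27*w^2 + 2*w - 10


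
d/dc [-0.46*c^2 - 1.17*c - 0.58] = -0.92*c - 1.17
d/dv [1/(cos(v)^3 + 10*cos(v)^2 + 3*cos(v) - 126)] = (3*cos(v)^2 + 20*cos(v) + 3)*sin(v)/(cos(v)^3 + 10*cos(v)^2 + 3*cos(v) - 126)^2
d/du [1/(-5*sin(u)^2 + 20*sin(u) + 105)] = 2*(sin(u) - 2)*cos(u)/(5*(sin(u) - 7)^2*(sin(u) + 3)^2)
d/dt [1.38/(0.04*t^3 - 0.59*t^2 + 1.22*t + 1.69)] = (-0.1656*t^2 + 1.6284*t - 1.6836)/(0.04*t^3 - 0.59*t^2 + 1.22*t + 1.69)^2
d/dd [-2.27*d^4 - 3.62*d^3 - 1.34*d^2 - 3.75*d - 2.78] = -9.08*d^3 - 10.86*d^2 - 2.68*d - 3.75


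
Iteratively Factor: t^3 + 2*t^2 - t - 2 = (t + 1)*(t^2 + t - 2) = (t - 1)*(t + 1)*(t + 2)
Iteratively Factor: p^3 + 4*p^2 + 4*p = (p + 2)*(p^2 + 2*p) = (p + 2)^2*(p)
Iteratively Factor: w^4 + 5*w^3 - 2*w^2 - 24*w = (w - 2)*(w^3 + 7*w^2 + 12*w) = (w - 2)*(w + 4)*(w^2 + 3*w) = (w - 2)*(w + 3)*(w + 4)*(w)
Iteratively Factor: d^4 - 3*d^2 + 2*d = (d - 1)*(d^3 + d^2 - 2*d) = (d - 1)*(d + 2)*(d^2 - d) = d*(d - 1)*(d + 2)*(d - 1)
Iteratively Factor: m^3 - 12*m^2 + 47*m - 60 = (m - 4)*(m^2 - 8*m + 15) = (m - 4)*(m - 3)*(m - 5)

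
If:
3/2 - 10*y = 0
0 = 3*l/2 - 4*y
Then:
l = 2/5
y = 3/20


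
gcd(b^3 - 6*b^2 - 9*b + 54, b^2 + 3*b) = b + 3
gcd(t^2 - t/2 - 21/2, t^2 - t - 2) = 1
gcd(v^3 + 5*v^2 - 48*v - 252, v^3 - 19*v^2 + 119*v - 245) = v - 7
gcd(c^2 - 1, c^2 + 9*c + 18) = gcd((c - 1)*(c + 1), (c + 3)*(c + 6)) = 1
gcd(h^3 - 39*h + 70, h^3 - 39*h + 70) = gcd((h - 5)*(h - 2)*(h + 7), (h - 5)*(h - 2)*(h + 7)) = h^3 - 39*h + 70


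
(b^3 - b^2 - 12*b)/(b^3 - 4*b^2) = (b + 3)/b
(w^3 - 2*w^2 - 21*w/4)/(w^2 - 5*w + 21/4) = w*(2*w + 3)/(2*w - 3)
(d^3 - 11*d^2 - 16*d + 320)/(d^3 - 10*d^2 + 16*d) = (d^2 - 3*d - 40)/(d*(d - 2))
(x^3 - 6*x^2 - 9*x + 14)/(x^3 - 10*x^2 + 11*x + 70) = (x - 1)/(x - 5)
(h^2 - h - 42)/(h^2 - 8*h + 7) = (h + 6)/(h - 1)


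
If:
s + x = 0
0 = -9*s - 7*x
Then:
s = 0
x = 0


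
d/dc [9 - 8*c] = -8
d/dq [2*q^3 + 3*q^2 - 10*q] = 6*q^2 + 6*q - 10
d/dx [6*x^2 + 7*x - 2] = 12*x + 7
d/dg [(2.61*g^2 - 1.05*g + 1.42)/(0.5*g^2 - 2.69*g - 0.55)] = (-6.4959*g^2 - 4.291*g + 4.3973)/(0.25*g^4 - 2.69*g^3 + 6.6861*g^2 + 2.959*g + 0.3025)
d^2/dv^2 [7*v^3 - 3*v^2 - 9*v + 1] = 42*v - 6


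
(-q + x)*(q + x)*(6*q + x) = -6*q^3 - q^2*x + 6*q*x^2 + x^3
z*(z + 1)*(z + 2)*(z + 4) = z^4 + 7*z^3 + 14*z^2 + 8*z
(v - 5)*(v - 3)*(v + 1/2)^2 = v^4 - 7*v^3 + 29*v^2/4 + 13*v + 15/4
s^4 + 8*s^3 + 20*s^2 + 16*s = s*(s + 2)^2*(s + 4)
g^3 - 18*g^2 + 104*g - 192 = (g - 8)*(g - 6)*(g - 4)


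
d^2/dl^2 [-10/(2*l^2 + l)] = 20*(2*l*(2*l + 1) - (4*l + 1)^2)/(l^3*(2*l + 1)^3)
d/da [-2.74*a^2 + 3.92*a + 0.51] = 3.92 - 5.48*a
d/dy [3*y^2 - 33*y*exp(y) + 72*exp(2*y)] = -33*y*exp(y) + 6*y + 144*exp(2*y) - 33*exp(y)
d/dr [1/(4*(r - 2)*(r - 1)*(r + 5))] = (-(r - 2)*(r - 1) - (r - 2)*(r + 5) - (r - 1)*(r + 5))/(4*(r - 2)^2*(r - 1)^2*(r + 5)^2)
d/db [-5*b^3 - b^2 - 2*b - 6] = -15*b^2 - 2*b - 2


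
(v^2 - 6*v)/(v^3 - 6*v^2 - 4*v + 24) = v/(v^2 - 4)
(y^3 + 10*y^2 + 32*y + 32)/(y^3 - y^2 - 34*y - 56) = (y + 4)/(y - 7)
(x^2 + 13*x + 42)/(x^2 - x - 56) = (x + 6)/(x - 8)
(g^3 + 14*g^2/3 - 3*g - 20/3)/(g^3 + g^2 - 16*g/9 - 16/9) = 3*(g + 5)/(3*g + 4)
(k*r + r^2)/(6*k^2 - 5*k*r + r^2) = r*(k + r)/(6*k^2 - 5*k*r + r^2)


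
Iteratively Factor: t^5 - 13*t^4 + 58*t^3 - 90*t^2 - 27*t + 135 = (t - 3)*(t^4 - 10*t^3 + 28*t^2 - 6*t - 45) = (t - 3)^2*(t^3 - 7*t^2 + 7*t + 15) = (t - 3)^2*(t + 1)*(t^2 - 8*t + 15) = (t - 5)*(t - 3)^2*(t + 1)*(t - 3)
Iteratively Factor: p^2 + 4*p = (p + 4)*(p)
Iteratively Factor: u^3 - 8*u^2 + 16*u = (u - 4)*(u^2 - 4*u) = u*(u - 4)*(u - 4)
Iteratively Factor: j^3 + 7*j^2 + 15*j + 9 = (j + 3)*(j^2 + 4*j + 3) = (j + 3)^2*(j + 1)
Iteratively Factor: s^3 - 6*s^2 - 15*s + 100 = (s - 5)*(s^2 - s - 20) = (s - 5)*(s + 4)*(s - 5)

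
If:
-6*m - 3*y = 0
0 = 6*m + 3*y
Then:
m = -y/2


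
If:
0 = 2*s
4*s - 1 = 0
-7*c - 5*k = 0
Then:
No Solution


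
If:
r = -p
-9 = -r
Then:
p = -9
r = 9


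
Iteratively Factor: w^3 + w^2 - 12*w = (w + 4)*(w^2 - 3*w) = (w - 3)*(w + 4)*(w)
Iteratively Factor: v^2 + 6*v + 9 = (v + 3)*(v + 3)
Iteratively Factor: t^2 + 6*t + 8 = (t + 2)*(t + 4)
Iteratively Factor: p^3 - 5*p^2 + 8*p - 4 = (p - 1)*(p^2 - 4*p + 4) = (p - 2)*(p - 1)*(p - 2)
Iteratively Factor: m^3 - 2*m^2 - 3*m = (m + 1)*(m^2 - 3*m) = (m - 3)*(m + 1)*(m)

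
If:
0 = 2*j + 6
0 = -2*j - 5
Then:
No Solution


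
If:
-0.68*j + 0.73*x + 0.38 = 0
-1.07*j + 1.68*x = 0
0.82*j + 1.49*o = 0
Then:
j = 1.77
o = -0.97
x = 1.13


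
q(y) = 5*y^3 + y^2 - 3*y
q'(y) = 15*y^2 + 2*y - 3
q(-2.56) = -69.65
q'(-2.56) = 90.18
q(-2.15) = -38.62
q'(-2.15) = 62.04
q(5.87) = 1028.16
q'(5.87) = 525.59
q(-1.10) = -2.14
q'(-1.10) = 12.95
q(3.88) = 295.47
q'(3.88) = 230.58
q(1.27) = 8.04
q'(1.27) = 23.73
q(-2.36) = -53.07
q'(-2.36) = 75.82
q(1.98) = 36.79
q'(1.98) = 59.77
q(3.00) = 135.00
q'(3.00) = 138.00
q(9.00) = 3699.00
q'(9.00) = 1230.00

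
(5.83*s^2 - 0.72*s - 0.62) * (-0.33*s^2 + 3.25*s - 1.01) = -1.9239*s^4 + 19.1851*s^3 - 8.0237*s^2 - 1.2878*s + 0.6262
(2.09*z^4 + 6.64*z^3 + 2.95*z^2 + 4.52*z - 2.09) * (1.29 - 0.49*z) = -1.0241*z^5 - 0.5575*z^4 + 7.1201*z^3 + 1.5907*z^2 + 6.8549*z - 2.6961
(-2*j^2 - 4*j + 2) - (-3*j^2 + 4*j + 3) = j^2 - 8*j - 1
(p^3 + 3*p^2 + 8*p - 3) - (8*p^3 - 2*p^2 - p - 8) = -7*p^3 + 5*p^2 + 9*p + 5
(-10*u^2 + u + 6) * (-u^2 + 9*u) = 10*u^4 - 91*u^3 + 3*u^2 + 54*u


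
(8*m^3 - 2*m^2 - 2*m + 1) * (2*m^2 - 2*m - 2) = 16*m^5 - 20*m^4 - 16*m^3 + 10*m^2 + 2*m - 2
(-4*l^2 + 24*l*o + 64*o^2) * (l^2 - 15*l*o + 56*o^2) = -4*l^4 + 84*l^3*o - 520*l^2*o^2 + 384*l*o^3 + 3584*o^4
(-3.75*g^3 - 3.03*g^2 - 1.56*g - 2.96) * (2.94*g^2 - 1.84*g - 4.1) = -11.025*g^5 - 2.0082*g^4 + 16.3638*g^3 + 6.591*g^2 + 11.8424*g + 12.136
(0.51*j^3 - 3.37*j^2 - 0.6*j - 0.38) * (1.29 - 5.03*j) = -2.5653*j^4 + 17.609*j^3 - 1.3293*j^2 + 1.1374*j - 0.4902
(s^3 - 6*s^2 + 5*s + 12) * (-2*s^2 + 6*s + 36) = -2*s^5 + 18*s^4 - 10*s^3 - 210*s^2 + 252*s + 432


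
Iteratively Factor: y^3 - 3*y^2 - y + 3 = (y - 1)*(y^2 - 2*y - 3) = (y - 3)*(y - 1)*(y + 1)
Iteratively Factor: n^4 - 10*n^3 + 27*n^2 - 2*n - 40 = (n - 4)*(n^3 - 6*n^2 + 3*n + 10) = (n - 5)*(n - 4)*(n^2 - n - 2) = (n - 5)*(n - 4)*(n + 1)*(n - 2)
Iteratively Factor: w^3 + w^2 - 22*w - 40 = (w + 2)*(w^2 - w - 20) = (w + 2)*(w + 4)*(w - 5)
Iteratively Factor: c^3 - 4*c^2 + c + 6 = (c - 3)*(c^2 - c - 2) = (c - 3)*(c - 2)*(c + 1)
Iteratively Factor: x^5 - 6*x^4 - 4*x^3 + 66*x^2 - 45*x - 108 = (x + 1)*(x^4 - 7*x^3 + 3*x^2 + 63*x - 108) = (x - 3)*(x + 1)*(x^3 - 4*x^2 - 9*x + 36) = (x - 3)*(x + 1)*(x + 3)*(x^2 - 7*x + 12) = (x - 3)^2*(x + 1)*(x + 3)*(x - 4)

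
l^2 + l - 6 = (l - 2)*(l + 3)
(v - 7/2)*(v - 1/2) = v^2 - 4*v + 7/4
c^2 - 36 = (c - 6)*(c + 6)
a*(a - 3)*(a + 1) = a^3 - 2*a^2 - 3*a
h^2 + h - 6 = (h - 2)*(h + 3)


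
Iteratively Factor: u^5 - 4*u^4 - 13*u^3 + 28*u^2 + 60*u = (u - 5)*(u^4 + u^3 - 8*u^2 - 12*u) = (u - 5)*(u - 3)*(u^3 + 4*u^2 + 4*u) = (u - 5)*(u - 3)*(u + 2)*(u^2 + 2*u) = u*(u - 5)*(u - 3)*(u + 2)*(u + 2)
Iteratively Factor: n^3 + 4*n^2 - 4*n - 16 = (n + 2)*(n^2 + 2*n - 8) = (n + 2)*(n + 4)*(n - 2)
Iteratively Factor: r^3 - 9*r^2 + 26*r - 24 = (r - 2)*(r^2 - 7*r + 12) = (r - 3)*(r - 2)*(r - 4)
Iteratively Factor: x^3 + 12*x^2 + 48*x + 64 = (x + 4)*(x^2 + 8*x + 16) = (x + 4)^2*(x + 4)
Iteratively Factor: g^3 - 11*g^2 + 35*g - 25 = (g - 1)*(g^2 - 10*g + 25) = (g - 5)*(g - 1)*(g - 5)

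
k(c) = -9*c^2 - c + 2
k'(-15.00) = 269.00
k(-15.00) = -2008.00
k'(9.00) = -163.00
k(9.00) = -736.00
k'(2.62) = -48.16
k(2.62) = -62.40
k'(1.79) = -33.22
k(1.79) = -28.63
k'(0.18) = -4.24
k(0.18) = 1.53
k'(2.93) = -53.74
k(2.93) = -78.19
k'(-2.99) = 52.82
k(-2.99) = -75.47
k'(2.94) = -53.92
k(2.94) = -78.73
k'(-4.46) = 79.28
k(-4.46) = -172.56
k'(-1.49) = 25.82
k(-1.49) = -16.49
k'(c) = -18*c - 1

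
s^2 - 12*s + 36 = (s - 6)^2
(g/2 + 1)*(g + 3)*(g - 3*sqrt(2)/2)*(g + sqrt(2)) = g^4/2 - sqrt(2)*g^3/4 + 5*g^3/2 - 5*sqrt(2)*g^2/4 + 3*g^2/2 - 15*g/2 - 3*sqrt(2)*g/2 - 9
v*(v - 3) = v^2 - 3*v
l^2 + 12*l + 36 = (l + 6)^2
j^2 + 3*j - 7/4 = (j - 1/2)*(j + 7/2)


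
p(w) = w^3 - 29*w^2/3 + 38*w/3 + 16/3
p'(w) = 3*w^2 - 58*w/3 + 38/3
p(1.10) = 8.90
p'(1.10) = -4.97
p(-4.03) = -268.16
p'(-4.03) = 139.30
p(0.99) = 9.37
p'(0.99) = -3.53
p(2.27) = -4.03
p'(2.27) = -15.76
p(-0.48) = -3.08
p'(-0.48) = 22.64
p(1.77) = 3.01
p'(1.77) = -12.15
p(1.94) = 0.83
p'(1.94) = -13.55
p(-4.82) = -392.28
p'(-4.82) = 175.55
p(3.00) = -16.67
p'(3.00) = -18.33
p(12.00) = 493.33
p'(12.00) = 212.67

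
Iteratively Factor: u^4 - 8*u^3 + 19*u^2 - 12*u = (u - 4)*(u^3 - 4*u^2 + 3*u) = (u - 4)*(u - 3)*(u^2 - u) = (u - 4)*(u - 3)*(u - 1)*(u)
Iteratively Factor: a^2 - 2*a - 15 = (a - 5)*(a + 3)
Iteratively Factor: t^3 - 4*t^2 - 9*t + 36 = (t - 4)*(t^2 - 9) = (t - 4)*(t + 3)*(t - 3)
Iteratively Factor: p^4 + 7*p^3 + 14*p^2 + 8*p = (p + 2)*(p^3 + 5*p^2 + 4*p) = p*(p + 2)*(p^2 + 5*p + 4) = p*(p + 1)*(p + 2)*(p + 4)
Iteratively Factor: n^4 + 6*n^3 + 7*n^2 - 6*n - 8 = (n - 1)*(n^3 + 7*n^2 + 14*n + 8) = (n - 1)*(n + 2)*(n^2 + 5*n + 4) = (n - 1)*(n + 1)*(n + 2)*(n + 4)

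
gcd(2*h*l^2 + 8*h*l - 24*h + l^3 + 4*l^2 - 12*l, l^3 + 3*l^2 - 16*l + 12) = l^2 + 4*l - 12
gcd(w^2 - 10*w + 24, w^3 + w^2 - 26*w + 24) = w - 4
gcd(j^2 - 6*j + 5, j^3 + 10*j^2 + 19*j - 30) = j - 1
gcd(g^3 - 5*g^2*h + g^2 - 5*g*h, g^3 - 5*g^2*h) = g^2 - 5*g*h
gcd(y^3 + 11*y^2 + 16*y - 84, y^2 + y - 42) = y + 7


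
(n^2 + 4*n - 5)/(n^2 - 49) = (n^2 + 4*n - 5)/(n^2 - 49)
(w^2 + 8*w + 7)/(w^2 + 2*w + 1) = (w + 7)/(w + 1)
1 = 1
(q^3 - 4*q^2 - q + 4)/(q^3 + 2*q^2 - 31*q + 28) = (q + 1)/(q + 7)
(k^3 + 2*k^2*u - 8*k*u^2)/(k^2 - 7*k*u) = (k^2 + 2*k*u - 8*u^2)/(k - 7*u)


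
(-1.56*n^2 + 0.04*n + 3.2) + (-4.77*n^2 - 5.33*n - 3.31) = -6.33*n^2 - 5.29*n - 0.11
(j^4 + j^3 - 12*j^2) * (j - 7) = j^5 - 6*j^4 - 19*j^3 + 84*j^2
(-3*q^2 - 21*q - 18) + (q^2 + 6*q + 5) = -2*q^2 - 15*q - 13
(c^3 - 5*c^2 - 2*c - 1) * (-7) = -7*c^3 + 35*c^2 + 14*c + 7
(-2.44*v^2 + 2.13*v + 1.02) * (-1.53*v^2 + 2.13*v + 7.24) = 3.7332*v^4 - 8.4561*v^3 - 14.6893*v^2 + 17.5938*v + 7.3848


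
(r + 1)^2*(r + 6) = r^3 + 8*r^2 + 13*r + 6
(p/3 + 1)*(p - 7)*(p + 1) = p^3/3 - p^2 - 25*p/3 - 7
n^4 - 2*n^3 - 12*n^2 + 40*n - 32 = (n - 2)^3*(n + 4)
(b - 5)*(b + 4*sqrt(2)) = b^2 - 5*b + 4*sqrt(2)*b - 20*sqrt(2)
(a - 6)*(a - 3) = a^2 - 9*a + 18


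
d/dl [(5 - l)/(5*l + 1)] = -26/(5*l + 1)^2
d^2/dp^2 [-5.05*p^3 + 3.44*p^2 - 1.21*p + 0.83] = 6.88 - 30.3*p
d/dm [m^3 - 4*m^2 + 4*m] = 3*m^2 - 8*m + 4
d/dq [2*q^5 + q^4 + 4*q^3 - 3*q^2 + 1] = 2*q*(5*q^3 + 2*q^2 + 6*q - 3)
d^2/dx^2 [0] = 0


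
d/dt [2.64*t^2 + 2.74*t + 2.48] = 5.28*t + 2.74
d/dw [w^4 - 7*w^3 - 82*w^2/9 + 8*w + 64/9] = 4*w^3 - 21*w^2 - 164*w/9 + 8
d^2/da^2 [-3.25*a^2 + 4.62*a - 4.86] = -6.50000000000000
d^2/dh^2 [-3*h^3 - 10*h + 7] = -18*h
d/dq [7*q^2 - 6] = 14*q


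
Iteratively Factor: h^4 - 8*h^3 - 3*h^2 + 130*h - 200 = (h - 2)*(h^3 - 6*h^2 - 15*h + 100) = (h - 5)*(h - 2)*(h^2 - h - 20) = (h - 5)*(h - 2)*(h + 4)*(h - 5)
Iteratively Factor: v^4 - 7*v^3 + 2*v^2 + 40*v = (v - 5)*(v^3 - 2*v^2 - 8*v) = (v - 5)*(v + 2)*(v^2 - 4*v) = (v - 5)*(v - 4)*(v + 2)*(v)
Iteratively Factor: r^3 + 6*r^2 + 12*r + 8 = (r + 2)*(r^2 + 4*r + 4) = (r + 2)^2*(r + 2)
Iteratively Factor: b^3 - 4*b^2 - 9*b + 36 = (b - 3)*(b^2 - b - 12) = (b - 3)*(b + 3)*(b - 4)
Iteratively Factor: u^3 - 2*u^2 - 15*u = (u - 5)*(u^2 + 3*u) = u*(u - 5)*(u + 3)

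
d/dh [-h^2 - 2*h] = -2*h - 2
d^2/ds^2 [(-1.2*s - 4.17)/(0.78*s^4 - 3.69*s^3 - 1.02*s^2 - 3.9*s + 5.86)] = (-8.76096*s^7 + 4.52088000000001*s^6 + 267.75522*s^5 - 670.633668*s^4 - 58.639536*s^3 - 468.747756*s^2 - 683.582868*s - 231.550848)/(0.474552*s^12 - 6.734988*s^11 + 29.99997*s^10 - 39.747105*s^9 + 38.814822*s^8 - 253.40607*s^7 + 157.855014*s^6 - 155.168892*s^5 + 558.089856*s^4 - 299.591892*s^3 + 162.312624*s^2 - 401.77332*s + 201.230056)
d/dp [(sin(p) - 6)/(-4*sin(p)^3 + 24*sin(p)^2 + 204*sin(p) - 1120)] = (sin(p)^3 - 12*sin(p)^2 + 36*sin(p) + 13)*cos(p)/(2*(sin(p)^3 - 6*sin(p)^2 - 51*sin(p) + 280)^2)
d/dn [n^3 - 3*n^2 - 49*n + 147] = 3*n^2 - 6*n - 49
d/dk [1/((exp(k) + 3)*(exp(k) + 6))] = (-2*exp(k) - 9)*exp(k)/(exp(4*k) + 18*exp(3*k) + 117*exp(2*k) + 324*exp(k) + 324)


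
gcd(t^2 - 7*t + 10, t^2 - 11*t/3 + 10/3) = t - 2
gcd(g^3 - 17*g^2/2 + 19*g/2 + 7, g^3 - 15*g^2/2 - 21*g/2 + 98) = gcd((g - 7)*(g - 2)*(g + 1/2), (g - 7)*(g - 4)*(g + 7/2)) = g - 7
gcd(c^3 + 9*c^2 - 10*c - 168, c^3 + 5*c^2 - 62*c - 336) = c^2 + 13*c + 42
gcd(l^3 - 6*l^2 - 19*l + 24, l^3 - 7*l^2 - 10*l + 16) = l^2 - 9*l + 8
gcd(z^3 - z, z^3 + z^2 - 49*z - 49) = z + 1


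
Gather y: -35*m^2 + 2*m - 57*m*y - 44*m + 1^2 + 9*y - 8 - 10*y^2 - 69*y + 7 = -35*m^2 - 42*m - 10*y^2 + y*(-57*m - 60)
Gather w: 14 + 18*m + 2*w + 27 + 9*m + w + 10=27*m + 3*w + 51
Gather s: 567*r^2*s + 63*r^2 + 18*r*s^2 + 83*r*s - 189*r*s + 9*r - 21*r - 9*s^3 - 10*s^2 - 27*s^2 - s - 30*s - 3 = 63*r^2 - 12*r - 9*s^3 + s^2*(18*r - 37) + s*(567*r^2 - 106*r - 31) - 3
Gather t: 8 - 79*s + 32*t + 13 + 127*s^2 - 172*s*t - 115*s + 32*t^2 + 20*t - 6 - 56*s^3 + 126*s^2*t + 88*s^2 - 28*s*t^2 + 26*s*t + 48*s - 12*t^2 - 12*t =-56*s^3 + 215*s^2 - 146*s + t^2*(20 - 28*s) + t*(126*s^2 - 146*s + 40) + 15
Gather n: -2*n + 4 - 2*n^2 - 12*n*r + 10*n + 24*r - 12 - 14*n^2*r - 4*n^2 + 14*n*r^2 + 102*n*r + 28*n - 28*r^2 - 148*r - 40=n^2*(-14*r - 6) + n*(14*r^2 + 90*r + 36) - 28*r^2 - 124*r - 48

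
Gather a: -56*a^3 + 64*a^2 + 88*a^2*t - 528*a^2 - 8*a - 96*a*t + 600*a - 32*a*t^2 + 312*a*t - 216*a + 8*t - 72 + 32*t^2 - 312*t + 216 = -56*a^3 + a^2*(88*t - 464) + a*(-32*t^2 + 216*t + 376) + 32*t^2 - 304*t + 144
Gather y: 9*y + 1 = 9*y + 1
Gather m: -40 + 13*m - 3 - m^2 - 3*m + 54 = -m^2 + 10*m + 11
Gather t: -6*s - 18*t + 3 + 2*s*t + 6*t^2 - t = -6*s + 6*t^2 + t*(2*s - 19) + 3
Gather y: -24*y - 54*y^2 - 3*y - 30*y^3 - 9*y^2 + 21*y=-30*y^3 - 63*y^2 - 6*y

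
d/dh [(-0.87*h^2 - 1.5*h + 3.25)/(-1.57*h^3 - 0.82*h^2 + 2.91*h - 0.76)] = (-1.3659*h^4 - 4.71*h^3 + 11.5458*h^2 + 6.6524*h - 8.3175)/(2.4649*h^6 + 2.5748*h^5 - 8.465*h^4 - 2.386*h^3 + 9.7145*h^2 - 4.4232*h + 0.5776)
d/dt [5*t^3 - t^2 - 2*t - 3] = 15*t^2 - 2*t - 2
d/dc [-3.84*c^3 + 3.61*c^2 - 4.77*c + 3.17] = -11.52*c^2 + 7.22*c - 4.77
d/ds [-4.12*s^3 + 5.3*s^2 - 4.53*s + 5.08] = -12.36*s^2 + 10.6*s - 4.53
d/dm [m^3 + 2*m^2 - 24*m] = 3*m^2 + 4*m - 24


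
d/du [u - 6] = 1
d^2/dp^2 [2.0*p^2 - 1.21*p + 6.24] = 4.00000000000000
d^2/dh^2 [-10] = 0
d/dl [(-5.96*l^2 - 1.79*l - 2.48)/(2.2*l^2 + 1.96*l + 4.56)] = (-7.7436*l^2 - 43.4432*l - 3.3016)/(4.84*l^4 + 8.624*l^3 + 23.9056*l^2 + 17.8752*l + 20.7936)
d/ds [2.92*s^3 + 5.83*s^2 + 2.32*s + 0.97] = 8.76*s^2 + 11.66*s + 2.32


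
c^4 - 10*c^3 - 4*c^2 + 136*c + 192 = (c - 8)*(c - 6)*(c + 2)^2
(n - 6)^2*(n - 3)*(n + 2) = n^4 - 13*n^3 + 42*n^2 + 36*n - 216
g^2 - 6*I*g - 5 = (g - 5*I)*(g - I)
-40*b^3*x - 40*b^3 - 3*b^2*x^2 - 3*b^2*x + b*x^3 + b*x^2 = (-8*b + x)*(5*b + x)*(b*x + b)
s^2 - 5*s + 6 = (s - 3)*(s - 2)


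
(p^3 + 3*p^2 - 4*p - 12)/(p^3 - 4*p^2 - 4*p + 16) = (p + 3)/(p - 4)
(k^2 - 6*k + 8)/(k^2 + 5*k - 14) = (k - 4)/(k + 7)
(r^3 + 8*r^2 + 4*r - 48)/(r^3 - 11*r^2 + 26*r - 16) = (r^2 + 10*r + 24)/(r^2 - 9*r + 8)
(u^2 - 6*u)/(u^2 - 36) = u/(u + 6)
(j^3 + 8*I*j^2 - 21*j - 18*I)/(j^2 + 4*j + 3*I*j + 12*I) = (j^2 + 5*I*j - 6)/(j + 4)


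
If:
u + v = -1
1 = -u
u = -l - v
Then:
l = 1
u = -1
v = 0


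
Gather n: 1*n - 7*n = -6*n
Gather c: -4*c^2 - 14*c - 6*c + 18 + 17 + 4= -4*c^2 - 20*c + 39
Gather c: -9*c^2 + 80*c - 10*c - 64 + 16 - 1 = -9*c^2 + 70*c - 49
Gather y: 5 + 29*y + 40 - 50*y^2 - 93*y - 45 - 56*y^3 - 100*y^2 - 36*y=-56*y^3 - 150*y^2 - 100*y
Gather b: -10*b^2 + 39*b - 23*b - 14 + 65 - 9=-10*b^2 + 16*b + 42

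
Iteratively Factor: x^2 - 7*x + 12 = (x - 3)*(x - 4)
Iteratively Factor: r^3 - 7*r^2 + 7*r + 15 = (r - 5)*(r^2 - 2*r - 3) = (r - 5)*(r - 3)*(r + 1)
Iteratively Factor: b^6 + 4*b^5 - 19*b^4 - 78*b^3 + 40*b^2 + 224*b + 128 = (b + 4)*(b^5 - 19*b^3 - 2*b^2 + 48*b + 32) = (b - 4)*(b + 4)*(b^4 + 4*b^3 - 3*b^2 - 14*b - 8) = (b - 4)*(b + 1)*(b + 4)*(b^3 + 3*b^2 - 6*b - 8) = (b - 4)*(b + 1)^2*(b + 4)*(b^2 + 2*b - 8) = (b - 4)*(b + 1)^2*(b + 4)^2*(b - 2)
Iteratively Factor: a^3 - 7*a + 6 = (a - 1)*(a^2 + a - 6) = (a - 2)*(a - 1)*(a + 3)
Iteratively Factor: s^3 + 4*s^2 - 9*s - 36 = (s + 3)*(s^2 + s - 12) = (s - 3)*(s + 3)*(s + 4)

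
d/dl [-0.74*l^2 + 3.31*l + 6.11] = 3.31 - 1.48*l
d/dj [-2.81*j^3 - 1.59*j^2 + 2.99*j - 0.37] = -8.43*j^2 - 3.18*j + 2.99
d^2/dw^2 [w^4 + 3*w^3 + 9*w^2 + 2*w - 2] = 12*w^2 + 18*w + 18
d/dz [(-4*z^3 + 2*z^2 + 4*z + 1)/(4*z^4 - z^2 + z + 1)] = (4*(-3*z^2 + z + 1)*(4*z^4 - z^2 + z + 1) - (16*z^3 - 2*z + 1)*(-4*z^3 + 2*z^2 + 4*z + 1))/(4*z^4 - z^2 + z + 1)^2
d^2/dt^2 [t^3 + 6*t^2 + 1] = 6*t + 12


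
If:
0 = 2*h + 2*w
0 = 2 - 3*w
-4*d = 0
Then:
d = 0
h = -2/3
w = 2/3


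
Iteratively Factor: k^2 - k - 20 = (k - 5)*(k + 4)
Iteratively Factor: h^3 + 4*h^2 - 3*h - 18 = (h + 3)*(h^2 + h - 6) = (h - 2)*(h + 3)*(h + 3)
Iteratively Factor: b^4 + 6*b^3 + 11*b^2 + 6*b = (b + 3)*(b^3 + 3*b^2 + 2*b) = (b + 2)*(b + 3)*(b^2 + b) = (b + 1)*(b + 2)*(b + 3)*(b)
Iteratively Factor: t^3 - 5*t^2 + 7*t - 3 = (t - 1)*(t^2 - 4*t + 3) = (t - 1)^2*(t - 3)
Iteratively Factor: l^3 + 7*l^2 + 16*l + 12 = (l + 3)*(l^2 + 4*l + 4) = (l + 2)*(l + 3)*(l + 2)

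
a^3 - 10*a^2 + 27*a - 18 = (a - 6)*(a - 3)*(a - 1)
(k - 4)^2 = k^2 - 8*k + 16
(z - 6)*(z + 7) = z^2 + z - 42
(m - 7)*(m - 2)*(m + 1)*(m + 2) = m^4 - 6*m^3 - 11*m^2 + 24*m + 28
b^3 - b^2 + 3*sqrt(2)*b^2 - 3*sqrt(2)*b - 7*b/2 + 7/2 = (b - 1)*(b - sqrt(2)/2)*(b + 7*sqrt(2)/2)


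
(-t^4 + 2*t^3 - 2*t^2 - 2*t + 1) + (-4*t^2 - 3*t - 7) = -t^4 + 2*t^3 - 6*t^2 - 5*t - 6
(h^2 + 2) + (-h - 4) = h^2 - h - 2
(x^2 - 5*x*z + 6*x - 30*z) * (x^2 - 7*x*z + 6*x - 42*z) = x^4 - 12*x^3*z + 12*x^3 + 35*x^2*z^2 - 144*x^2*z + 36*x^2 + 420*x*z^2 - 432*x*z + 1260*z^2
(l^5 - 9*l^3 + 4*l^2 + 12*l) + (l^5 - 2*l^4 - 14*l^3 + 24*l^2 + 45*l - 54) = 2*l^5 - 2*l^4 - 23*l^3 + 28*l^2 + 57*l - 54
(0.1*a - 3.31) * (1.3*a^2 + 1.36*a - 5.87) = 0.13*a^3 - 4.167*a^2 - 5.0886*a + 19.4297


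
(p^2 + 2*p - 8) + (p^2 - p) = 2*p^2 + p - 8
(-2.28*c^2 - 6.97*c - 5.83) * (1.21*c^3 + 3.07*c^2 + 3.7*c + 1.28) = -2.7588*c^5 - 15.4333*c^4 - 36.8882*c^3 - 46.6055*c^2 - 30.4926*c - 7.4624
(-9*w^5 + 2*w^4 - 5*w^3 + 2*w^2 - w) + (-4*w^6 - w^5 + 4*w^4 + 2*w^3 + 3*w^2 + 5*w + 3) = -4*w^6 - 10*w^5 + 6*w^4 - 3*w^3 + 5*w^2 + 4*w + 3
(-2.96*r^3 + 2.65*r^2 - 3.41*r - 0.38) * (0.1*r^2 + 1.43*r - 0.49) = -0.296*r^5 - 3.9678*r^4 + 4.8989*r^3 - 6.2128*r^2 + 1.1275*r + 0.1862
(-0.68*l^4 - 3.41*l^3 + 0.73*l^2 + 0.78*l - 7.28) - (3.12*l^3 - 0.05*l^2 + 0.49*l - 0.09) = -0.68*l^4 - 6.53*l^3 + 0.78*l^2 + 0.29*l - 7.19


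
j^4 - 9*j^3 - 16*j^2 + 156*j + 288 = (j - 8)*(j - 6)*(j + 2)*(j + 3)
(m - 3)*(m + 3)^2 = m^3 + 3*m^2 - 9*m - 27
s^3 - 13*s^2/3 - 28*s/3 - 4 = (s - 6)*(s + 2/3)*(s + 1)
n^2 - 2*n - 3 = (n - 3)*(n + 1)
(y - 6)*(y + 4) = y^2 - 2*y - 24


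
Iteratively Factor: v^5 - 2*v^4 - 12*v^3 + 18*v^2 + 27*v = (v)*(v^4 - 2*v^3 - 12*v^2 + 18*v + 27) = v*(v + 1)*(v^3 - 3*v^2 - 9*v + 27) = v*(v - 3)*(v + 1)*(v^2 - 9) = v*(v - 3)^2*(v + 1)*(v + 3)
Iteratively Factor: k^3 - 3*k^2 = (k)*(k^2 - 3*k) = k^2*(k - 3)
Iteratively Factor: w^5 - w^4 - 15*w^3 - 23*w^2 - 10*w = (w + 2)*(w^4 - 3*w^3 - 9*w^2 - 5*w) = (w - 5)*(w + 2)*(w^3 + 2*w^2 + w) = (w - 5)*(w + 1)*(w + 2)*(w^2 + w) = w*(w - 5)*(w + 1)*(w + 2)*(w + 1)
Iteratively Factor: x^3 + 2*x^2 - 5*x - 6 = (x - 2)*(x^2 + 4*x + 3) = (x - 2)*(x + 1)*(x + 3)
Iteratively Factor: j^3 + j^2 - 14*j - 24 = (j - 4)*(j^2 + 5*j + 6) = (j - 4)*(j + 3)*(j + 2)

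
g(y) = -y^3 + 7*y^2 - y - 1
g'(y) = -3*y^2 + 14*y - 1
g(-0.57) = 2.03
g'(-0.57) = -9.95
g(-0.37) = 0.38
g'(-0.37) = -6.59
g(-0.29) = -0.10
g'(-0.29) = -5.31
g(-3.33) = 116.88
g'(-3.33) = -80.89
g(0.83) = 2.42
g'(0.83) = 8.55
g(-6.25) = 522.83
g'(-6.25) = -205.69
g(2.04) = 17.60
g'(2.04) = 15.08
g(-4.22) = 203.03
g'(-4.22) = -113.51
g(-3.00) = 92.00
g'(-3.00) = -70.00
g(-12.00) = 2747.00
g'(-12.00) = -601.00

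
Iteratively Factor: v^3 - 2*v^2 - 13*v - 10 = (v + 2)*(v^2 - 4*v - 5) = (v + 1)*(v + 2)*(v - 5)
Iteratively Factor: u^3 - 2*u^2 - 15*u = (u)*(u^2 - 2*u - 15) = u*(u + 3)*(u - 5)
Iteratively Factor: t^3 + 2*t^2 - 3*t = (t)*(t^2 + 2*t - 3) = t*(t - 1)*(t + 3)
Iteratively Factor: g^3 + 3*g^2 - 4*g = (g)*(g^2 + 3*g - 4) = g*(g + 4)*(g - 1)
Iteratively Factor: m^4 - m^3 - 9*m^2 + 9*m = (m - 3)*(m^3 + 2*m^2 - 3*m) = m*(m - 3)*(m^2 + 2*m - 3) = m*(m - 3)*(m - 1)*(m + 3)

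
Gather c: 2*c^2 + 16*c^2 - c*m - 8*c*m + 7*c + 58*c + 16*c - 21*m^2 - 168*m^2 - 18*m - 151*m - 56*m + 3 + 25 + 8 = 18*c^2 + c*(81 - 9*m) - 189*m^2 - 225*m + 36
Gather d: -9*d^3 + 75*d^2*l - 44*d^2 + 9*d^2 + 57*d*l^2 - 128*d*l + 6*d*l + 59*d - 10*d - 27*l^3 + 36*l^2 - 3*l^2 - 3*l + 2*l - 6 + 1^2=-9*d^3 + d^2*(75*l - 35) + d*(57*l^2 - 122*l + 49) - 27*l^3 + 33*l^2 - l - 5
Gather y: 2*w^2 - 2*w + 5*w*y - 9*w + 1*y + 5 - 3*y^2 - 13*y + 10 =2*w^2 - 11*w - 3*y^2 + y*(5*w - 12) + 15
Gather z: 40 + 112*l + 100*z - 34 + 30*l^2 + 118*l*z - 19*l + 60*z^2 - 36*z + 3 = 30*l^2 + 93*l + 60*z^2 + z*(118*l + 64) + 9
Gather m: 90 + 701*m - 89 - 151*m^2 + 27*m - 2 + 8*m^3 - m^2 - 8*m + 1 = 8*m^3 - 152*m^2 + 720*m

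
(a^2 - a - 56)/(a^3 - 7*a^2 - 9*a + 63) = (a^2 - a - 56)/(a^3 - 7*a^2 - 9*a + 63)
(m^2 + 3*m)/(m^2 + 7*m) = (m + 3)/(m + 7)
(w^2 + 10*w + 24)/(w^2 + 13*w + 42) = (w + 4)/(w + 7)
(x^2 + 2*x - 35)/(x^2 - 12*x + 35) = (x + 7)/(x - 7)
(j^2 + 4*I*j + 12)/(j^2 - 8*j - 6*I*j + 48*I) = (j^2 + 4*I*j + 12)/(j^2 - 8*j - 6*I*j + 48*I)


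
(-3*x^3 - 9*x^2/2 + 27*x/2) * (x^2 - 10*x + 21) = -3*x^5 + 51*x^4/2 - 9*x^3/2 - 459*x^2/2 + 567*x/2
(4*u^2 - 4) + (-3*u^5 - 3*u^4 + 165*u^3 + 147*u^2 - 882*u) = -3*u^5 - 3*u^4 + 165*u^3 + 151*u^2 - 882*u - 4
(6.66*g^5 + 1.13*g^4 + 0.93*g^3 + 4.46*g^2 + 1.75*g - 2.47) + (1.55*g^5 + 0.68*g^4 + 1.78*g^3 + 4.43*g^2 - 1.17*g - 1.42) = 8.21*g^5 + 1.81*g^4 + 2.71*g^3 + 8.89*g^2 + 0.58*g - 3.89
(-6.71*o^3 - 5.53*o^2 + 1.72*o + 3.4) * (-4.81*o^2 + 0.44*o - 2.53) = 32.2751*o^5 + 23.6469*o^4 + 6.2699*o^3 - 1.6063*o^2 - 2.8556*o - 8.602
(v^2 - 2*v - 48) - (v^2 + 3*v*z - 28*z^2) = -3*v*z - 2*v + 28*z^2 - 48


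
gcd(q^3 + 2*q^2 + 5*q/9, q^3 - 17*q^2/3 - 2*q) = q^2 + q/3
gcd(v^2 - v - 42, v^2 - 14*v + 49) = v - 7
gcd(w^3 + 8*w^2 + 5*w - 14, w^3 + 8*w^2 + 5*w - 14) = w^3 + 8*w^2 + 5*w - 14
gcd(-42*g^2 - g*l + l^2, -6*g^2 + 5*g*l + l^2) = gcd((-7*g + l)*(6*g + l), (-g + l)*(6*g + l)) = 6*g + l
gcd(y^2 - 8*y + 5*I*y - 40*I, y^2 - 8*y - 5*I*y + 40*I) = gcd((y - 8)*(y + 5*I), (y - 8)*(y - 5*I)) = y - 8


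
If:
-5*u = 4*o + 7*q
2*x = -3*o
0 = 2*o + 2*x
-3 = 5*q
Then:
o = 0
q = -3/5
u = 21/25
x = 0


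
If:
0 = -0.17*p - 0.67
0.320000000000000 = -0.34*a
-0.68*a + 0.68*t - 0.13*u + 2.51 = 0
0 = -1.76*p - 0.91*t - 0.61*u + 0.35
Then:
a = -0.94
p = -3.94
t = -1.83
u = 14.67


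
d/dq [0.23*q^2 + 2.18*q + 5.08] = 0.46*q + 2.18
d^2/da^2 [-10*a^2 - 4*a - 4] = -20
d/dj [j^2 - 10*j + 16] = 2*j - 10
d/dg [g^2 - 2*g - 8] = 2*g - 2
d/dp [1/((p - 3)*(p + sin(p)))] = ((3 - p)*(p + sin(p)) - (p - 3)^2*(cos(p) + 1))/((p - 3)^3*(p + sin(p))^2)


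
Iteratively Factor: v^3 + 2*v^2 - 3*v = (v + 3)*(v^2 - v) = (v - 1)*(v + 3)*(v)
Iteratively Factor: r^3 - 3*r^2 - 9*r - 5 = (r - 5)*(r^2 + 2*r + 1) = (r - 5)*(r + 1)*(r + 1)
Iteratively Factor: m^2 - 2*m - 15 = (m - 5)*(m + 3)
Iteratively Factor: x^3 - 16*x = (x - 4)*(x^2 + 4*x) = (x - 4)*(x + 4)*(x)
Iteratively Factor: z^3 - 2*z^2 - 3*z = (z - 3)*(z^2 + z) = z*(z - 3)*(z + 1)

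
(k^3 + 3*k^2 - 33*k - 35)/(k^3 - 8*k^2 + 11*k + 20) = (k + 7)/(k - 4)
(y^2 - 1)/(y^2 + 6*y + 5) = (y - 1)/(y + 5)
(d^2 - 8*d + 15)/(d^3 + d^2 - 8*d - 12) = (d - 5)/(d^2 + 4*d + 4)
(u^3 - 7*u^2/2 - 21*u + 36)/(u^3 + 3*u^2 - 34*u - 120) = (u - 3/2)/(u + 5)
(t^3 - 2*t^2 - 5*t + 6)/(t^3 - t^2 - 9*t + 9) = (t + 2)/(t + 3)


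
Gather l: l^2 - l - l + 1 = l^2 - 2*l + 1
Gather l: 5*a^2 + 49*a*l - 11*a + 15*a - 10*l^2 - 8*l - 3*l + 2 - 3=5*a^2 + 4*a - 10*l^2 + l*(49*a - 11) - 1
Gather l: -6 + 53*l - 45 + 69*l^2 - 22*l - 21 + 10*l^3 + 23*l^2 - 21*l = 10*l^3 + 92*l^2 + 10*l - 72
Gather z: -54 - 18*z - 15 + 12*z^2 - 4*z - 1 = 12*z^2 - 22*z - 70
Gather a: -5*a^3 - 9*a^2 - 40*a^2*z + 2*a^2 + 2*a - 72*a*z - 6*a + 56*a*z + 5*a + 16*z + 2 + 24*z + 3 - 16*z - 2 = -5*a^3 + a^2*(-40*z - 7) + a*(1 - 16*z) + 24*z + 3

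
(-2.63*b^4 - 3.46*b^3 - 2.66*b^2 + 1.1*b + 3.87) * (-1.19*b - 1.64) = 3.1297*b^5 + 8.4306*b^4 + 8.8398*b^3 + 3.0534*b^2 - 6.4093*b - 6.3468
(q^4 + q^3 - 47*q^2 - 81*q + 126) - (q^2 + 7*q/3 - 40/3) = q^4 + q^3 - 48*q^2 - 250*q/3 + 418/3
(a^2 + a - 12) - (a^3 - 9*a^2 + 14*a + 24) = -a^3 + 10*a^2 - 13*a - 36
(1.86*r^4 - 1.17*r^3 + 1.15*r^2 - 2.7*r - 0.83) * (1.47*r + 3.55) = 2.7342*r^5 + 4.8831*r^4 - 2.463*r^3 + 0.113499999999999*r^2 - 10.8051*r - 2.9465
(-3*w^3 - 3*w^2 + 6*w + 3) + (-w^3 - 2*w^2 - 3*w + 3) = -4*w^3 - 5*w^2 + 3*w + 6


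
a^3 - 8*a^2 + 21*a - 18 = (a - 3)^2*(a - 2)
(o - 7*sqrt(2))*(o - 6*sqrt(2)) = o^2 - 13*sqrt(2)*o + 84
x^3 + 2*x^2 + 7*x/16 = x*(x + 1/4)*(x + 7/4)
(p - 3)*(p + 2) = p^2 - p - 6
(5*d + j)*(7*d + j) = 35*d^2 + 12*d*j + j^2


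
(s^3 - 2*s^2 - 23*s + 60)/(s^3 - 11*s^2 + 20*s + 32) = (s^2 + 2*s - 15)/(s^2 - 7*s - 8)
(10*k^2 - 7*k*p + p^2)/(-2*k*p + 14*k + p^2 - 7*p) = (-5*k + p)/(p - 7)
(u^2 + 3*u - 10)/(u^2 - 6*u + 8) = (u + 5)/(u - 4)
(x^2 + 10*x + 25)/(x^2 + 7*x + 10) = (x + 5)/(x + 2)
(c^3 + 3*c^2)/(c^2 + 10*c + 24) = c^2*(c + 3)/(c^2 + 10*c + 24)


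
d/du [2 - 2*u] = -2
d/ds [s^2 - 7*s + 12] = 2*s - 7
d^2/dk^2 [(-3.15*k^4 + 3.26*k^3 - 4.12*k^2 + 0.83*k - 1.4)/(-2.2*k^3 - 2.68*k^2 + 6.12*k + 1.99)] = (-5.6843418860808e-14*k^8 - 5.6843418860808e-14*k^7 + 208.39584*k^6 - 514.70508*k^5 + 820.60332*k^4 + 820.305968*k^3 - 53.059164*k^2 - 205.017132*k + 172.653312)/(10.648*k^9 + 38.9136*k^8 - 41.45856*k^7 - 226.147088*k^6 + 44.931936*k^5 + 419.014608*k^4 - 7.24916400000001*k^3 - 191.763564*k^2 - 72.707436*k - 7.880599)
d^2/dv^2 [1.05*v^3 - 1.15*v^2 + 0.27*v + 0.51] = 6.3*v - 2.3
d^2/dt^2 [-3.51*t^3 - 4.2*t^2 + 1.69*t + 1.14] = -21.06*t - 8.4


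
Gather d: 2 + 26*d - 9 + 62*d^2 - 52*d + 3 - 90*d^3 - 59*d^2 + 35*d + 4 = -90*d^3 + 3*d^2 + 9*d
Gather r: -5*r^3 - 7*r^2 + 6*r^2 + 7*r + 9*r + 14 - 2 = -5*r^3 - r^2 + 16*r + 12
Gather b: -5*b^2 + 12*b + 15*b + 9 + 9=-5*b^2 + 27*b + 18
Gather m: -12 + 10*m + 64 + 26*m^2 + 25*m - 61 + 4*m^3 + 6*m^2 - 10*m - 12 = 4*m^3 + 32*m^2 + 25*m - 21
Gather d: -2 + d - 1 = d - 3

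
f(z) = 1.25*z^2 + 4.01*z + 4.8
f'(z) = 2.5*z + 4.01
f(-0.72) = 2.56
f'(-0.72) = 2.21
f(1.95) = 17.37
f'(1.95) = 8.88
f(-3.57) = 6.42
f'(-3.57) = -4.92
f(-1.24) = 1.75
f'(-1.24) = 0.91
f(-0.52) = 3.05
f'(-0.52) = 2.71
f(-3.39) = 5.57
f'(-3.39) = -4.46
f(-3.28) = 5.10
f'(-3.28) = -4.19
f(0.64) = 7.88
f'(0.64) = 5.61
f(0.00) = 4.80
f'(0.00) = 4.01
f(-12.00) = 136.68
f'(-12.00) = -25.99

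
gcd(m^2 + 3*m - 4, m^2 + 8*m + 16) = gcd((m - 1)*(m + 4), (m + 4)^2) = m + 4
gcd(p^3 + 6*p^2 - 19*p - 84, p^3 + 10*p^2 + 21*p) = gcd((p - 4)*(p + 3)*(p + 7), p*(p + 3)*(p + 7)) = p^2 + 10*p + 21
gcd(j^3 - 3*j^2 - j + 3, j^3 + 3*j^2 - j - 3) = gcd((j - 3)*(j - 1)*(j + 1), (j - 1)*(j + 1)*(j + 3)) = j^2 - 1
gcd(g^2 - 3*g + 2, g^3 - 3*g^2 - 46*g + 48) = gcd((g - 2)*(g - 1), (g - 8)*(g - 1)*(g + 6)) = g - 1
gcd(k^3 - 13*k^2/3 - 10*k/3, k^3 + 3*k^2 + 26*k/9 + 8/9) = k + 2/3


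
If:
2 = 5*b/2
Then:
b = 4/5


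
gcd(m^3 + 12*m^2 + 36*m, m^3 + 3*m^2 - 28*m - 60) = m + 6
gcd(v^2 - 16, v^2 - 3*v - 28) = v + 4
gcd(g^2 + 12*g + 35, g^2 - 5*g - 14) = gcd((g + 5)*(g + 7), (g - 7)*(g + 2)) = 1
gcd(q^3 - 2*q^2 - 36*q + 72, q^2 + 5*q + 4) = 1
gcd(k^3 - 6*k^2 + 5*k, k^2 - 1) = k - 1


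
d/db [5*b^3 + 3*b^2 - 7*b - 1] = 15*b^2 + 6*b - 7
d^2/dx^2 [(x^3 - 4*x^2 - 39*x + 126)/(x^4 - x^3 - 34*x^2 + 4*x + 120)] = 2*(x^9 - 12*x^8 - 120*x^7 + 1370*x^6 + 639*x^5 - 34878*x^4 + 37032*x^3 + 269136*x^2 - 440208*x + 477216)/(x^12 - 3*x^11 - 99*x^10 + 215*x^9 + 3702*x^8 - 4992*x^7 - 62560*x^6 + 41184*x^5 + 454848*x^4 - 141056*x^3 - 1463040*x^2 + 172800*x + 1728000)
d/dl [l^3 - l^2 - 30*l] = 3*l^2 - 2*l - 30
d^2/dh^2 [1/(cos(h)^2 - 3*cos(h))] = (-(1 - cos(2*h))^2 - 45*cos(h)/4 - 11*cos(2*h)/2 + 9*cos(3*h)/4 + 33/2)/((cos(h) - 3)^3*cos(h)^3)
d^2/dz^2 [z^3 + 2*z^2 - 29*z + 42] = 6*z + 4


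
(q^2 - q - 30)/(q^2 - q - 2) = (-q^2 + q + 30)/(-q^2 + q + 2)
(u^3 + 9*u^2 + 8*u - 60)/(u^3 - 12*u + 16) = (u^2 + 11*u + 30)/(u^2 + 2*u - 8)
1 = 1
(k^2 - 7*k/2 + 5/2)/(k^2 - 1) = (k - 5/2)/(k + 1)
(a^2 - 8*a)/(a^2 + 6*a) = (a - 8)/(a + 6)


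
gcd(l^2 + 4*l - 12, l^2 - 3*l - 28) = 1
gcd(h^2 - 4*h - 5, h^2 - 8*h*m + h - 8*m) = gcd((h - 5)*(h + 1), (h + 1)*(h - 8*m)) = h + 1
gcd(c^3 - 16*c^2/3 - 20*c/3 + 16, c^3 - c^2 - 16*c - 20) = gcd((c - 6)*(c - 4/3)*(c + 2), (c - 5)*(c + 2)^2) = c + 2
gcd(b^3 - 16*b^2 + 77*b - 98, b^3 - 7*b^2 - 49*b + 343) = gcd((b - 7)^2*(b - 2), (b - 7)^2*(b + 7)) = b^2 - 14*b + 49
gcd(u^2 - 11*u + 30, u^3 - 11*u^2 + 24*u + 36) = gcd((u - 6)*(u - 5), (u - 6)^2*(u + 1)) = u - 6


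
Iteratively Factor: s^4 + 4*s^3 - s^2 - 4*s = (s + 4)*(s^3 - s) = s*(s + 4)*(s^2 - 1) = s*(s + 1)*(s + 4)*(s - 1)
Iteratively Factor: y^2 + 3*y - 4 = (y + 4)*(y - 1)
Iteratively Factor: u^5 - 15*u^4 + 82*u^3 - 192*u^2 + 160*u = (u - 4)*(u^4 - 11*u^3 + 38*u^2 - 40*u) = (u - 4)*(u - 2)*(u^3 - 9*u^2 + 20*u) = (u - 5)*(u - 4)*(u - 2)*(u^2 - 4*u) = u*(u - 5)*(u - 4)*(u - 2)*(u - 4)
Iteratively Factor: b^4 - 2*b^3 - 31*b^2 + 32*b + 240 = (b + 3)*(b^3 - 5*b^2 - 16*b + 80) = (b - 5)*(b + 3)*(b^2 - 16) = (b - 5)*(b - 4)*(b + 3)*(b + 4)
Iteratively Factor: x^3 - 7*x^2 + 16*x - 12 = (x - 3)*(x^2 - 4*x + 4) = (x - 3)*(x - 2)*(x - 2)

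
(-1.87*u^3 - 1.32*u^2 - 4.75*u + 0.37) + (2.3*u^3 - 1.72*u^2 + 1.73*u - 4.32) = 0.43*u^3 - 3.04*u^2 - 3.02*u - 3.95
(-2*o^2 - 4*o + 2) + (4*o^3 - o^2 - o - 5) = 4*o^3 - 3*o^2 - 5*o - 3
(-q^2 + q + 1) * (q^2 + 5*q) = -q^4 - 4*q^3 + 6*q^2 + 5*q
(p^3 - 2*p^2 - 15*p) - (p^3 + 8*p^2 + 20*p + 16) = -10*p^2 - 35*p - 16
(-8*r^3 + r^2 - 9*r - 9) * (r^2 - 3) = -8*r^5 + r^4 + 15*r^3 - 12*r^2 + 27*r + 27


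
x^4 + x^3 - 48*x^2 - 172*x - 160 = (x - 8)*(x + 2)^2*(x + 5)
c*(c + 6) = c^2 + 6*c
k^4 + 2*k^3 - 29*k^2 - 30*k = k*(k - 5)*(k + 1)*(k + 6)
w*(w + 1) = w^2 + w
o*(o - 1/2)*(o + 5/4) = o^3 + 3*o^2/4 - 5*o/8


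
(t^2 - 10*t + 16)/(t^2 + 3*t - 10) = (t - 8)/(t + 5)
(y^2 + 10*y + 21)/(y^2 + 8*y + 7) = (y + 3)/(y + 1)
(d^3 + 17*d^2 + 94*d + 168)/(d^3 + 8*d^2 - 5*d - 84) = (d + 6)/(d - 3)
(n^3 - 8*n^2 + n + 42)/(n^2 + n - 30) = (n^3 - 8*n^2 + n + 42)/(n^2 + n - 30)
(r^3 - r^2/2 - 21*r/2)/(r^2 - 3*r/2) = (2*r^2 - r - 21)/(2*r - 3)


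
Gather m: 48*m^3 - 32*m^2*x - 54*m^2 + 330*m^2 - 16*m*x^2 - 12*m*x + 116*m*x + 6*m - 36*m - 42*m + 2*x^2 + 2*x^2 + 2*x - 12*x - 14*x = 48*m^3 + m^2*(276 - 32*x) + m*(-16*x^2 + 104*x - 72) + 4*x^2 - 24*x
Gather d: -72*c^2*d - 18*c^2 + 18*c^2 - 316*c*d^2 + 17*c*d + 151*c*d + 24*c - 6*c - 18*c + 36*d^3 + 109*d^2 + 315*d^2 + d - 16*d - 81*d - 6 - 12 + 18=36*d^3 + d^2*(424 - 316*c) + d*(-72*c^2 + 168*c - 96)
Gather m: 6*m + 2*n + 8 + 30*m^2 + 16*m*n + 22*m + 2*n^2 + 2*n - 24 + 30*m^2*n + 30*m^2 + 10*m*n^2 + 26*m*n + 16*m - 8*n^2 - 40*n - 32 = m^2*(30*n + 60) + m*(10*n^2 + 42*n + 44) - 6*n^2 - 36*n - 48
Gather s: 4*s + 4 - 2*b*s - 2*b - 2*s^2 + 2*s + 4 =-2*b - 2*s^2 + s*(6 - 2*b) + 8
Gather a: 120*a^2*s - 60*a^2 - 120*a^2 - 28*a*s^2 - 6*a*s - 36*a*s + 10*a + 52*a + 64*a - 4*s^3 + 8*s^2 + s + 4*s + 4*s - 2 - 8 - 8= a^2*(120*s - 180) + a*(-28*s^2 - 42*s + 126) - 4*s^3 + 8*s^2 + 9*s - 18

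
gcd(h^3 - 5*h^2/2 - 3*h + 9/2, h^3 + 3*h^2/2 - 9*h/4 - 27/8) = h + 3/2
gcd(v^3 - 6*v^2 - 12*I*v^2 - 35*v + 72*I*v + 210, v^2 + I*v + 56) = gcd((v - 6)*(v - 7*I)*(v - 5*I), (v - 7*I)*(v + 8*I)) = v - 7*I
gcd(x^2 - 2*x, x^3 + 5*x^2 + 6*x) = x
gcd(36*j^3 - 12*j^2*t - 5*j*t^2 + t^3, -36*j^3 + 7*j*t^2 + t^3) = -6*j^2 + j*t + t^2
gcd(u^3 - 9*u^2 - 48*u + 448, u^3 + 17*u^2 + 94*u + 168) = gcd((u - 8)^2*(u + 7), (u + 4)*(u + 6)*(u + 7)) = u + 7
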